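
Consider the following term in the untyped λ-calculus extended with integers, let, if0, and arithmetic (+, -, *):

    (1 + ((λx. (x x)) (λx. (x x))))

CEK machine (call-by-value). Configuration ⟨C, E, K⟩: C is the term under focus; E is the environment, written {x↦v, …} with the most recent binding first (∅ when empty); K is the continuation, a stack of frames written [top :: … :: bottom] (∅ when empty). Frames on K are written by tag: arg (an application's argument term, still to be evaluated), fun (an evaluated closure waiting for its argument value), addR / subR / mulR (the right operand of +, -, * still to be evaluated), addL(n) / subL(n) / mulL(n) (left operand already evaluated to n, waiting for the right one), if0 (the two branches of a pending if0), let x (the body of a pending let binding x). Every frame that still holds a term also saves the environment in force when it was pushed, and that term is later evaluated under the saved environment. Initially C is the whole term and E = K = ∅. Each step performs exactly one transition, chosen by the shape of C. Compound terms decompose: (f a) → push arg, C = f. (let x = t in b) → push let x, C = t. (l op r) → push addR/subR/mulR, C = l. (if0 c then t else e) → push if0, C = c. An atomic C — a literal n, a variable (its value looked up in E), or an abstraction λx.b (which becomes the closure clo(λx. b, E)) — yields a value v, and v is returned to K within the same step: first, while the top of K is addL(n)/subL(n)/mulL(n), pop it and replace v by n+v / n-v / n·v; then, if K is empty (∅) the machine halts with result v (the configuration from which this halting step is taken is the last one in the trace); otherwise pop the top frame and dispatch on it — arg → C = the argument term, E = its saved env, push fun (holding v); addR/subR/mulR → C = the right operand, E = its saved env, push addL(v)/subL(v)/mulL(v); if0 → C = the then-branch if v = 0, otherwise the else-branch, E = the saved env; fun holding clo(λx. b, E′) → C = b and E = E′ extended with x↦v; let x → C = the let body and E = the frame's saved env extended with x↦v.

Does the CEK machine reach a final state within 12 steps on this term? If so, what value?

[0] ⟨C=(1 + ((λx. (x x)) (λx. (x x)))); E=∅; K=∅⟩
[1] ⟨C=1; E=∅; K=[addR]⟩
[2] ⟨C=((λx. (x x)) (λx. (x x))); E=∅; K=[addL(1)]⟩
[3] ⟨C=(λx. (x x)); E=∅; K=[arg :: addL(1)]⟩
[4] ⟨C=(λx. (x x)); E=∅; K=[fun :: addL(1)]⟩
[5] ⟨C=(x x); E={x↦clo(λx. (x x), ∅)}; K=[addL(1)]⟩
[6] ⟨C=x; E={x↦clo(λx. (x x), ∅)}; K=[arg :: addL(1)]⟩
[7] ⟨C=x; E={x↦clo(λx. (x x), ∅)}; K=[fun :: addL(1)]⟩
… configuration repeats with period 3 (steps 5–7 recur indefinitely) …

Answer: DIVERGES (no final state within 12 steps)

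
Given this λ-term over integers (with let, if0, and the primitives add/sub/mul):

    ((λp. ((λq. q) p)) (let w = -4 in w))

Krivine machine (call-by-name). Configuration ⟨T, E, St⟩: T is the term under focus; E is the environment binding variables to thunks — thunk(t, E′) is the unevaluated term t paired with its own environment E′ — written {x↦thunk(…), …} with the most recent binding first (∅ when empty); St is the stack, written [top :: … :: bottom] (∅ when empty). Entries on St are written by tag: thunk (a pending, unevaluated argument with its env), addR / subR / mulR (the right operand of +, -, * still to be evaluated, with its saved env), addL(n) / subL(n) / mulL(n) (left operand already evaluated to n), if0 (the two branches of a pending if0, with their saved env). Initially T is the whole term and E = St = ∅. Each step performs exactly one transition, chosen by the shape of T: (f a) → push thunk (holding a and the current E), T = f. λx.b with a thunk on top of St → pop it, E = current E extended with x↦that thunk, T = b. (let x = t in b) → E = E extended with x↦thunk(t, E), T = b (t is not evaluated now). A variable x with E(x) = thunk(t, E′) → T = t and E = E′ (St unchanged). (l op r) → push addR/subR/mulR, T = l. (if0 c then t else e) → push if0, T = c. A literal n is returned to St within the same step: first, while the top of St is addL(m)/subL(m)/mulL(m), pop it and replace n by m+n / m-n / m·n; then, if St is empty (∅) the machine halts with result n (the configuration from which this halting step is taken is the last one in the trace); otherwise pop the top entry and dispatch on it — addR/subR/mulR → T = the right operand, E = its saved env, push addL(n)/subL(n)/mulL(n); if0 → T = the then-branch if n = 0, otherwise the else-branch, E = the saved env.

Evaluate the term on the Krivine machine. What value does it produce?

t=0: <T=((λp. ((λq. q) p)) (let w = -4 in w)), E=∅, St=∅>
t=1: <T=(λp. ((λq. q) p)), E=∅, St=[thunk]>
t=2: <T=((λq. q) p), E={p↦thunk((let w = -4 in w), ∅)}, St=∅>
t=3: <T=(λq. q), E={p↦thunk((let w = -4 in w), ∅)}, St=[thunk]>
t=4: <T=q, E={q↦thunk(p, {p↦thunk((let w = -4 in w), ∅)}), p↦thunk((let w = -4 in w), ∅)}, St=∅>
t=5: <T=p, E={p↦thunk((let w = -4 in w), ∅)}, St=∅>
t=6: <T=(let w = -4 in w), E=∅, St=∅>
t=7: <T=w, E={w↦thunk(-4, ∅)}, St=∅>
t=8: <T=-4, E=∅, St=∅>
→ final value -4

Answer: -4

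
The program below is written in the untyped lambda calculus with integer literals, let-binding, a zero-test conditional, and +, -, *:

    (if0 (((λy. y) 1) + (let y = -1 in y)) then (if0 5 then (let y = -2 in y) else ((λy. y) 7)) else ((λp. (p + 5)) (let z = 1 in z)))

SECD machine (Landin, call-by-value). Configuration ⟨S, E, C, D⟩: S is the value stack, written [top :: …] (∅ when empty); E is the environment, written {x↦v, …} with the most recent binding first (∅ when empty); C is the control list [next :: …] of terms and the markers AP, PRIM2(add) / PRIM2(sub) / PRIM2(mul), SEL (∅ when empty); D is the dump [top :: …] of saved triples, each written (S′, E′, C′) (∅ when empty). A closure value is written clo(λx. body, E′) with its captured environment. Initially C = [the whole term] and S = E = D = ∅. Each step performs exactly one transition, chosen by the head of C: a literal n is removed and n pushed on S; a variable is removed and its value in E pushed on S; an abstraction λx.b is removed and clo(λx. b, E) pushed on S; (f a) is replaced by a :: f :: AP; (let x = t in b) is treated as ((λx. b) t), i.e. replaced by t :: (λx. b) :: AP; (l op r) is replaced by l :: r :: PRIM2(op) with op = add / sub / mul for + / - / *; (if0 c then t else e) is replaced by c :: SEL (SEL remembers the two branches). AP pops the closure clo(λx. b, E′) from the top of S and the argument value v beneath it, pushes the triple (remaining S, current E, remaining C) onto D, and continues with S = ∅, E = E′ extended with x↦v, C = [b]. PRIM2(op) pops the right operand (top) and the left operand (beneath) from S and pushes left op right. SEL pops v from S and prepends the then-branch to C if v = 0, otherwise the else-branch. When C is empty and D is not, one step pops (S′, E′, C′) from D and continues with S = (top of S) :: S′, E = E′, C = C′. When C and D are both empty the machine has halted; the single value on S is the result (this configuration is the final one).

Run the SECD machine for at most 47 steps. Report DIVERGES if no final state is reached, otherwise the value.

0. ⟨S=∅; E=∅; C=[(if0 (((λy. y) 1) + (let y = -1 in y)) then (if0 5 then (let y = -2 in y) else ((λy. y) 7)) else ((λp. (p + 5)) (let z = 1 in z)))]; D=∅⟩
1. ⟨S=∅; E=∅; C=[(((λy. y) 1) + (let y = -1 in y)) :: SEL]; D=∅⟩
2. ⟨S=∅; E=∅; C=[((λy. y) 1) :: (let y = -1 in y) :: PRIM2(add) :: SEL]; D=∅⟩
3. ⟨S=∅; E=∅; C=[1 :: (λy. y) :: AP :: (let y = -1 in y) :: PRIM2(add) :: SEL]; D=∅⟩
4. ⟨S=[1]; E=∅; C=[(λy. y) :: AP :: (let y = -1 in y) :: PRIM2(add) :: SEL]; D=∅⟩
5. ⟨S=[clo(λy. y, ∅) :: 1]; E=∅; C=[AP :: (let y = -1 in y) :: PRIM2(add) :: SEL]; D=∅⟩
6. ⟨S=∅; E={y↦1}; C=[y]; D=[(∅, ∅, [(let y = -1 in y) :: PRIM2(add) :: SEL])]⟩
7. ⟨S=[1]; E={y↦1}; C=∅; D=[(∅, ∅, [(let y = -1 in y) :: PRIM2(add) :: SEL])]⟩
8. ⟨S=[1]; E=∅; C=[(let y = -1 in y) :: PRIM2(add) :: SEL]; D=∅⟩
9. ⟨S=[1]; E=∅; C=[-1 :: (λy. y) :: AP :: PRIM2(add) :: SEL]; D=∅⟩
10. ⟨S=[-1 :: 1]; E=∅; C=[(λy. y) :: AP :: PRIM2(add) :: SEL]; D=∅⟩
11. ⟨S=[clo(λy. y, ∅) :: -1 :: 1]; E=∅; C=[AP :: PRIM2(add) :: SEL]; D=∅⟩
12. ⟨S=∅; E={y↦-1}; C=[y]; D=[([1], ∅, [PRIM2(add) :: SEL])]⟩
13. ⟨S=[-1]; E={y↦-1}; C=∅; D=[([1], ∅, [PRIM2(add) :: SEL])]⟩
14. ⟨S=[-1 :: 1]; E=∅; C=[PRIM2(add) :: SEL]; D=∅⟩
15. ⟨S=[0]; E=∅; C=[SEL]; D=∅⟩
16. ⟨S=∅; E=∅; C=[(if0 5 then (let y = -2 in y) else ((λy. y) 7))]; D=∅⟩
17. ⟨S=∅; E=∅; C=[5 :: SEL]; D=∅⟩
18. ⟨S=[5]; E=∅; C=[SEL]; D=∅⟩
19. ⟨S=∅; E=∅; C=[((λy. y) 7)]; D=∅⟩
20. ⟨S=∅; E=∅; C=[7 :: (λy. y) :: AP]; D=∅⟩
21. ⟨S=[7]; E=∅; C=[(λy. y) :: AP]; D=∅⟩
22. ⟨S=[clo(λy. y, ∅) :: 7]; E=∅; C=[AP]; D=∅⟩
23. ⟨S=∅; E={y↦7}; C=[y]; D=[(∅, ∅, ∅)]⟩
24. ⟨S=[7]; E={y↦7}; C=∅; D=[(∅, ∅, ∅)]⟩
25. ⟨S=[7]; E=∅; C=∅; D=∅⟩
→ final value 7

Answer: 7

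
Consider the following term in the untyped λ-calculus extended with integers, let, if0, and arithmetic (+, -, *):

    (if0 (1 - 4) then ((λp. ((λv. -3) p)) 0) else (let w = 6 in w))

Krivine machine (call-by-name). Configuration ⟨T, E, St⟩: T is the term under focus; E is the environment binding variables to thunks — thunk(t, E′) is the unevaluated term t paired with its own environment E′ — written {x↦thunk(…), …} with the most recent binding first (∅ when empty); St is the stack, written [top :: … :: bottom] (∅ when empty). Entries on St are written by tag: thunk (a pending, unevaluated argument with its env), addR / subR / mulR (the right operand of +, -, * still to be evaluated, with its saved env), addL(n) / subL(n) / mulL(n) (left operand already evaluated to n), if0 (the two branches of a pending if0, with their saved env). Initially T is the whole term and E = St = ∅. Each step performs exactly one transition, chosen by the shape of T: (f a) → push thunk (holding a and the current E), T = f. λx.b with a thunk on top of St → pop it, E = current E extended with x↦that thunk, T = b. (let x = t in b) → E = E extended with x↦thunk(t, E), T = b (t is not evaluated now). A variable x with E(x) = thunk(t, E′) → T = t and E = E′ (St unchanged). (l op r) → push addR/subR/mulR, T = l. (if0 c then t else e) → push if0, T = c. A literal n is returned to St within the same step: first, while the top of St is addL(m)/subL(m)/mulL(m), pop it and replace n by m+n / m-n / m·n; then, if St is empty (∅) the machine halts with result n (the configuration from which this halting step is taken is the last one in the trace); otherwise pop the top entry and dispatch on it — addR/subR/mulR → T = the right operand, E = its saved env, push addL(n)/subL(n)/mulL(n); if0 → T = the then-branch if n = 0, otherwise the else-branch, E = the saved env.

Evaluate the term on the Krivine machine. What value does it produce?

0. ⟨T=(if0 (1 - 4) then ((λp. ((λv. -3) p)) 0) else (let w = 6 in w)); E=∅; St=∅⟩
1. ⟨T=(1 - 4); E=∅; St=[if0]⟩
2. ⟨T=1; E=∅; St=[subR :: if0]⟩
3. ⟨T=4; E=∅; St=[subL(1) :: if0]⟩
4. ⟨T=(let w = 6 in w); E=∅; St=∅⟩
5. ⟨T=w; E={w↦thunk(6, ∅)}; St=∅⟩
6. ⟨T=6; E=∅; St=∅⟩
→ final value 6

Answer: 6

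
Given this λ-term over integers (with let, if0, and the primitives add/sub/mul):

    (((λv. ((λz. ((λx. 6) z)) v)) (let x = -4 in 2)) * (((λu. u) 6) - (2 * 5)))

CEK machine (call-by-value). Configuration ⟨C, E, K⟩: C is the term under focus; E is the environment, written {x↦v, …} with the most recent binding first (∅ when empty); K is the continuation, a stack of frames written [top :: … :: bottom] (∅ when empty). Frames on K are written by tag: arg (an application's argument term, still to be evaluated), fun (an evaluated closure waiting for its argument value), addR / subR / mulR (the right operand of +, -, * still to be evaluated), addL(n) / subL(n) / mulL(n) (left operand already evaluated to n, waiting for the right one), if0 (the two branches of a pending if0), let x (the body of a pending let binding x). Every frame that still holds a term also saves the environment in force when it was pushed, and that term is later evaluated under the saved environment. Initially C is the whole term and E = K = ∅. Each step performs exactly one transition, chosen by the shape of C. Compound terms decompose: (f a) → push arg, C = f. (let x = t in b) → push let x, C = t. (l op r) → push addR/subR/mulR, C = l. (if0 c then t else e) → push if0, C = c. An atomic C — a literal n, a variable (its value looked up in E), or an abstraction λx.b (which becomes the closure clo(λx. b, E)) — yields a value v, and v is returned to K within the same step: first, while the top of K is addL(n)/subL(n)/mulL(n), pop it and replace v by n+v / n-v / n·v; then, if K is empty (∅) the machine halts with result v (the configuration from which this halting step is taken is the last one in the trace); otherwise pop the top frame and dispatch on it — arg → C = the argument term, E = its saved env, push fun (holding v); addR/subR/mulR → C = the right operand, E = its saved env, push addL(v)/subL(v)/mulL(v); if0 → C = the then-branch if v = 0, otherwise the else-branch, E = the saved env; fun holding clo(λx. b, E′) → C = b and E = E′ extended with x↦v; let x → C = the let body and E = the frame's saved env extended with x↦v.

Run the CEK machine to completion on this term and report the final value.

0. ⟨C=(((λv. ((λz. ((λx. 6) z)) v)) (let x = -4 in 2)) * (((λu. u) 6) - (2 * 5))); E=∅; K=∅⟩
1. ⟨C=((λv. ((λz. ((λx. 6) z)) v)) (let x = -4 in 2)); E=∅; K=[mulR]⟩
2. ⟨C=(λv. ((λz. ((λx. 6) z)) v)); E=∅; K=[arg :: mulR]⟩
3. ⟨C=(let x = -4 in 2); E=∅; K=[fun :: mulR]⟩
4. ⟨C=-4; E=∅; K=[let x :: fun :: mulR]⟩
5. ⟨C=2; E={x↦-4}; K=[fun :: mulR]⟩
6. ⟨C=((λz. ((λx. 6) z)) v); E={v↦2}; K=[mulR]⟩
7. ⟨C=(λz. ((λx. 6) z)); E={v↦2}; K=[arg :: mulR]⟩
8. ⟨C=v; E={v↦2}; K=[fun :: mulR]⟩
9. ⟨C=((λx. 6) z); E={z↦2, v↦2}; K=[mulR]⟩
10. ⟨C=(λx. 6); E={z↦2, v↦2}; K=[arg :: mulR]⟩
11. ⟨C=z; E={z↦2, v↦2}; K=[fun :: mulR]⟩
12. ⟨C=6; E={x↦2, z↦2, v↦2}; K=[mulR]⟩
13. ⟨C=(((λu. u) 6) - (2 * 5)); E=∅; K=[mulL(6)]⟩
14. ⟨C=((λu. u) 6); E=∅; K=[subR :: mulL(6)]⟩
15. ⟨C=(λu. u); E=∅; K=[arg :: subR :: mulL(6)]⟩
16. ⟨C=6; E=∅; K=[fun :: subR :: mulL(6)]⟩
17. ⟨C=u; E={u↦6}; K=[subR :: mulL(6)]⟩
18. ⟨C=(2 * 5); E=∅; K=[subL(6) :: mulL(6)]⟩
19. ⟨C=2; E=∅; K=[mulR :: subL(6) :: mulL(6)]⟩
20. ⟨C=5; E=∅; K=[mulL(2) :: subL(6) :: mulL(6)]⟩
→ final value -24

Answer: -24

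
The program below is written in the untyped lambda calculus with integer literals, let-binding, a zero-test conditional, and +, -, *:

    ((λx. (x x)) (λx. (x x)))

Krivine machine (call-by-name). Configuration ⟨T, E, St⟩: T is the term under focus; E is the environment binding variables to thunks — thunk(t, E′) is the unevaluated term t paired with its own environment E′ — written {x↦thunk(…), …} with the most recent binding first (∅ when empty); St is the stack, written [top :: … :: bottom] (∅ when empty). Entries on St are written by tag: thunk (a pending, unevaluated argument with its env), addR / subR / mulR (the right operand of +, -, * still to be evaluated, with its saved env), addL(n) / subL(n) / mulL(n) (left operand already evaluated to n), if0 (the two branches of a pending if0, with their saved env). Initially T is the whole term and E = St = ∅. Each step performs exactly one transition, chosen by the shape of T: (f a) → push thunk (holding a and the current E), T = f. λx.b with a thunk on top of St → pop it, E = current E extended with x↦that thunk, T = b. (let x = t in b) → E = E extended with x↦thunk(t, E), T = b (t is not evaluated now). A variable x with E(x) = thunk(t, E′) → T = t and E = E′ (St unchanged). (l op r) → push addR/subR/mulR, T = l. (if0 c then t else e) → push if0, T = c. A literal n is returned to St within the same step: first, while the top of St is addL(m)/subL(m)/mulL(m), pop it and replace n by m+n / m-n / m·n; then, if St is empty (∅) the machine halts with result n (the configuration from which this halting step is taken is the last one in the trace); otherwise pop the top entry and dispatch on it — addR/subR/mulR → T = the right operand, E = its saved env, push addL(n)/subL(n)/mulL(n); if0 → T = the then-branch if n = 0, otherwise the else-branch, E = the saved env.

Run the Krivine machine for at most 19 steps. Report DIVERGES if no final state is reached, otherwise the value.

Answer: DIVERGES (no final state within 19 steps)

Machine steps:
[0] ⟨T=((λx. (x x)) (λx. (x x))); E=∅; St=∅⟩
[1] ⟨T=(λx. (x x)); E=∅; St=[thunk]⟩
[2] ⟨T=(x x); E={x↦thunk((λx. (x x)), ∅)}; St=∅⟩
[3] ⟨T=x; E={x↦thunk((λx. (x x)), ∅)}; St=[thunk]⟩
[4] ⟨T=(λx. (x x)); E=∅; St=[thunk]⟩
[5] ⟨T=(x x); E={x↦thunk(x, {x↦thunk((λx. (x x)), ∅)})}; St=∅⟩
[6] ⟨T=x; E={x↦thunk(x, {x↦thunk((λx. (x x)), ∅)})}; St=[thunk]⟩
[7] ⟨T=x; E={x↦thunk((λx. (x x)), ∅)}; St=[thunk]⟩
[8] ⟨T=(λx. (x x)); E=∅; St=[thunk]⟩
[9] ⟨T=(x x); E={x↦thunk(x, {x↦thunk(x, {x↦thunk((λx. (x x)), ∅)})})}; St=∅⟩
[10] ⟨T=x; E={x↦thunk(x, {x↦thunk(x, {x↦thunk((λx. (x x)), ∅)})})}; St=[thunk]⟩
[11] ⟨T=x; E={x↦thunk(x, {x↦thunk((λx. (x x)), ∅)})}; St=[thunk]⟩
[12] ⟨T=x; E={x↦thunk((λx. (x x)), ∅)}; St=[thunk]⟩
[13] ⟨T=(λx. (x x)); E=∅; St=[thunk]⟩
[14] ⟨T=(x x); E={x↦thunk(x, {x↦thunk(x, {x↦thunk(x, {x↦thunk((λx. (x x)), ∅)})})})}; St=∅⟩
[15] ⟨T=x; E={x↦thunk(x, {x↦thunk(x, {x↦thunk(x, {x↦thunk((λx. (x x)), ∅)})})})}; St=[thunk]⟩
[16] ⟨T=x; E={x↦thunk(x, {x↦thunk(x, {x↦thunk((λx. (x x)), ∅)})})}; St=[thunk]⟩
[17] ⟨T=x; E={x↦thunk(x, {x↦thunk((λx. (x x)), ∅)})}; St=[thunk]⟩
[18] ⟨T=x; E={x↦thunk((λx. (x x)), ∅)}; St=[thunk]⟩
[19] ⟨T=(λx. (x x)); E=∅; St=[thunk]⟩
→ 19 transitions taken and the configuration is still not final: no result within 19 steps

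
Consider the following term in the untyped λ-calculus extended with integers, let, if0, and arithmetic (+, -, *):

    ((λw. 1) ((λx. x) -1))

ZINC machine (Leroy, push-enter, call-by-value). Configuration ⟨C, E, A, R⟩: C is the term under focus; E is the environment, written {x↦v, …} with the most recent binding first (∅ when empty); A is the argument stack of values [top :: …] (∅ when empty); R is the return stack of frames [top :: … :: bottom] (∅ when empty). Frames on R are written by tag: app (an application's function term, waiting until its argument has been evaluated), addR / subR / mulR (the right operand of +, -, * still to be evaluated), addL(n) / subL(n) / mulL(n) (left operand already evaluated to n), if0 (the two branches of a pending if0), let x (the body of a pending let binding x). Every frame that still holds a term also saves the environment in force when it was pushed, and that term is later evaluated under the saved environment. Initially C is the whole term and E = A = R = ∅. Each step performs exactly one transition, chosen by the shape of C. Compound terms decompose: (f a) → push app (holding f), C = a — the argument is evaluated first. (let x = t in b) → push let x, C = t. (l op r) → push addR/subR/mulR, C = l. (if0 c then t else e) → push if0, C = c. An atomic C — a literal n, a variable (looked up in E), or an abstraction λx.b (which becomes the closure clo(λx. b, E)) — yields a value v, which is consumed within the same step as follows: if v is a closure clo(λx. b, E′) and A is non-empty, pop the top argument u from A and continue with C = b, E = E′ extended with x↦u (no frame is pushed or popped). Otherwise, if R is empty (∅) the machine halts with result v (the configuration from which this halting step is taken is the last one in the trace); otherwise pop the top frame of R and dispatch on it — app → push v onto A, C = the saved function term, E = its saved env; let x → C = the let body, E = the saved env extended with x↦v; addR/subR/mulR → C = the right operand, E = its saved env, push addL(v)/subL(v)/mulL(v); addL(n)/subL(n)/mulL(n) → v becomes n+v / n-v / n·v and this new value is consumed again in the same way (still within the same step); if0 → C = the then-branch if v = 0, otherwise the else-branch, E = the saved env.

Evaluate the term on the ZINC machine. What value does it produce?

[0] [C=((λw. 1) ((λx. x) -1)) | E=∅ | A=∅ | R=∅]
[1] [C=((λx. x) -1) | E=∅ | A=∅ | R=[app]]
[2] [C=-1 | E=∅ | A=∅ | R=[app :: app]]
[3] [C=(λx. x) | E=∅ | A=[-1] | R=[app]]
[4] [C=x | E={x↦-1} | A=∅ | R=[app]]
[5] [C=(λw. 1) | E=∅ | A=[-1] | R=∅]
[6] [C=1 | E={w↦-1} | A=∅ | R=∅]
→ final value 1

Answer: 1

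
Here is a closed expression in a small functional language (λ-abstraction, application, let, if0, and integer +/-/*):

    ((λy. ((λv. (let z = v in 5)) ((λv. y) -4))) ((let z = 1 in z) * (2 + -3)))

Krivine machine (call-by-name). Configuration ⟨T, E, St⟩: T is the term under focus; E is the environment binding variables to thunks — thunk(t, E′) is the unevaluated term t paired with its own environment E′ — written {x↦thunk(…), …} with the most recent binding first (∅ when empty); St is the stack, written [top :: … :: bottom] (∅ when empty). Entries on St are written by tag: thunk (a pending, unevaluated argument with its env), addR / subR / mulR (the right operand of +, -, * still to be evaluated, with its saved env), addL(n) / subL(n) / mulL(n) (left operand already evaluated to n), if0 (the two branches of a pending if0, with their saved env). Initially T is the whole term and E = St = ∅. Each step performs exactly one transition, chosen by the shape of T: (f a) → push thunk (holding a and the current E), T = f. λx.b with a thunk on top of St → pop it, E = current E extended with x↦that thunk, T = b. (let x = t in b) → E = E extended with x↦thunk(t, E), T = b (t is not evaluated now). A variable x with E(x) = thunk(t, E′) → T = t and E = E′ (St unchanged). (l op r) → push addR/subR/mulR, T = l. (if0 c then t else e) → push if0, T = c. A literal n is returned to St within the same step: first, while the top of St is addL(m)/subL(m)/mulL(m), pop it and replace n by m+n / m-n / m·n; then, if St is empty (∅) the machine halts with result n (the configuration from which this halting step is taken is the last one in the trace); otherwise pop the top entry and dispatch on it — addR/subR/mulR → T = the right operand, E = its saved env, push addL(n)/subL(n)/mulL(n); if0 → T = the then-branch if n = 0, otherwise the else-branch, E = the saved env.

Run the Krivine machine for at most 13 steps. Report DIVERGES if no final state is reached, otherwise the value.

0. ⟨T=((λy. ((λv. (let z = v in 5)) ((λv. y) -4))) ((let z = 1 in z) * (2 + -3))); E=∅; St=∅⟩
1. ⟨T=(λy. ((λv. (let z = v in 5)) ((λv. y) -4))); E=∅; St=[thunk]⟩
2. ⟨T=((λv. (let z = v in 5)) ((λv. y) -4)); E={y↦thunk(((let z = 1 in z) * (2 + -3)), ∅)}; St=∅⟩
3. ⟨T=(λv. (let z = v in 5)); E={y↦thunk(((let z = 1 in z) * (2 + -3)), ∅)}; St=[thunk]⟩
4. ⟨T=(let z = v in 5); E={v↦thunk(((λv. y) -4), {y↦thunk(((let z = 1 in z) * (2 + -3)), ∅)}), y↦thunk(((let z = 1 in z) * (2 + -3)), ∅)}; St=∅⟩
5. ⟨T=5; E={z↦thunk(v, {v↦thunk(((λv. y) -4), {y↦thunk(((let z = 1 in z) * (2 + -3)), ∅)}), y↦thunk(((let z = 1 in z) * (2 + -3)), ∅)}), v↦thunk(((λv. y) -4), {y↦thunk(((let z = 1 in z) * (2 + -3)), ∅)}), y↦thunk(((let z = 1 in z) * (2 + -3)), ∅)}; St=∅⟩
→ final value 5

Answer: 5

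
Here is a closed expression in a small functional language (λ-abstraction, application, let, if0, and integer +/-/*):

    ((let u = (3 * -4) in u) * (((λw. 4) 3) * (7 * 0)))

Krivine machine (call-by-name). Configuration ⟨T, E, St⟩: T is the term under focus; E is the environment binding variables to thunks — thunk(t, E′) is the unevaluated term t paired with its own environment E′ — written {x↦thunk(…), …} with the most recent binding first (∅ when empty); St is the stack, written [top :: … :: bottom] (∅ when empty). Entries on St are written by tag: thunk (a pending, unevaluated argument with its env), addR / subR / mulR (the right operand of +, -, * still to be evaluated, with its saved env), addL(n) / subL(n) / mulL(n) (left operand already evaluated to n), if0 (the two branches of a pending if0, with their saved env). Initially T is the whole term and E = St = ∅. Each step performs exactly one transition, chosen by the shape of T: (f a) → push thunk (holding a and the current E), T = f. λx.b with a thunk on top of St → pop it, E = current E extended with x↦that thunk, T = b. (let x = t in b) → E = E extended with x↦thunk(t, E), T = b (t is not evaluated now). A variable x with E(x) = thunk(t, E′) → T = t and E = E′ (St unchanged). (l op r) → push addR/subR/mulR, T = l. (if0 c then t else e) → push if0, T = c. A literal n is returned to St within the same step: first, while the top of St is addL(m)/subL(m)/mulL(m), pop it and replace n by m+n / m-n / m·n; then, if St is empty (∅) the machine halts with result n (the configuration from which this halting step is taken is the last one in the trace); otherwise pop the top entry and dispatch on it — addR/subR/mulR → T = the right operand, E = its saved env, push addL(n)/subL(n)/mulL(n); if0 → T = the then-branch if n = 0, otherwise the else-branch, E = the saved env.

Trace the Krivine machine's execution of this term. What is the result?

Answer: 0

Machine steps:
0. ⟨T=((let u = (3 * -4) in u) * (((λw. 4) 3) * (7 * 0))); E=∅; St=∅⟩
1. ⟨T=(let u = (3 * -4) in u); E=∅; St=[mulR]⟩
2. ⟨T=u; E={u↦thunk((3 * -4), ∅)}; St=[mulR]⟩
3. ⟨T=(3 * -4); E=∅; St=[mulR]⟩
4. ⟨T=3; E=∅; St=[mulR :: mulR]⟩
5. ⟨T=-4; E=∅; St=[mulL(3) :: mulR]⟩
6. ⟨T=(((λw. 4) 3) * (7 * 0)); E=∅; St=[mulL(-12)]⟩
7. ⟨T=((λw. 4) 3); E=∅; St=[mulR :: mulL(-12)]⟩
8. ⟨T=(λw. 4); E=∅; St=[thunk :: mulR :: mulL(-12)]⟩
9. ⟨T=4; E={w↦thunk(3, ∅)}; St=[mulR :: mulL(-12)]⟩
10. ⟨T=(7 * 0); E=∅; St=[mulL(4) :: mulL(-12)]⟩
11. ⟨T=7; E=∅; St=[mulR :: mulL(4) :: mulL(-12)]⟩
12. ⟨T=0; E=∅; St=[mulL(7) :: mulL(4) :: mulL(-12)]⟩
→ final value 0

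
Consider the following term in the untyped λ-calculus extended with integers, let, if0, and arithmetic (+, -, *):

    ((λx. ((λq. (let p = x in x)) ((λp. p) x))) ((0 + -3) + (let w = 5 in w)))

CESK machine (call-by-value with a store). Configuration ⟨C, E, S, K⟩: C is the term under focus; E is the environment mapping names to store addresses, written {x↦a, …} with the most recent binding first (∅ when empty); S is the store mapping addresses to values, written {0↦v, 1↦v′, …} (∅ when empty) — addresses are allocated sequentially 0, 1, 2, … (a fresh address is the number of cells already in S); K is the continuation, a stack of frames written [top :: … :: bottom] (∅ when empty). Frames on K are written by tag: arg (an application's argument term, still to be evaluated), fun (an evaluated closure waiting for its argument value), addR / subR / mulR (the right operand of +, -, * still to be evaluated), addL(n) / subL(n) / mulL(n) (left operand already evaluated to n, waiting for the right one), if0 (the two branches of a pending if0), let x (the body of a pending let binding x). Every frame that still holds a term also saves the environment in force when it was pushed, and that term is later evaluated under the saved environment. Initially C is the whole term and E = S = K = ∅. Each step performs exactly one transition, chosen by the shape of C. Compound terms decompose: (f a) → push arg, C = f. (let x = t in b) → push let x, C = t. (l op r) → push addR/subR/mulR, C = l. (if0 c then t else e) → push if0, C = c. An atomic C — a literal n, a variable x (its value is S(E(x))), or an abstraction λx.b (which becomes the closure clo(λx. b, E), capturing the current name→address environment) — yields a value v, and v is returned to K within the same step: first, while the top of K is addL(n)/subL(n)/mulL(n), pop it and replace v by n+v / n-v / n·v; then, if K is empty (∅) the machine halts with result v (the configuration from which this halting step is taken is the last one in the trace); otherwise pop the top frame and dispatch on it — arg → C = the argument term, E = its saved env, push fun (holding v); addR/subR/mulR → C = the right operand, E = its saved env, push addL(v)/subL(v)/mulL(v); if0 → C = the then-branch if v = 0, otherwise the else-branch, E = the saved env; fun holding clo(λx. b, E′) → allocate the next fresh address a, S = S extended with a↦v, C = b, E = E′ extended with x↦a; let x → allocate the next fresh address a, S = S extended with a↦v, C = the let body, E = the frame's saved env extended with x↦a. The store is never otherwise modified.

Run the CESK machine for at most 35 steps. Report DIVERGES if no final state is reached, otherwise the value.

Answer: 2

Derivation:
step 0: ⟨C=((λx. ((λq. (let p = x in x)) ((λp. p) x))) ((0 + -3) + (let w = 5 in w))); E=∅; S=∅; K=∅⟩
step 1: ⟨C=(λx. ((λq. (let p = x in x)) ((λp. p) x))); E=∅; S=∅; K=[arg]⟩
step 2: ⟨C=((0 + -3) + (let w = 5 in w)); E=∅; S=∅; K=[fun]⟩
step 3: ⟨C=(0 + -3); E=∅; S=∅; K=[addR :: fun]⟩
step 4: ⟨C=0; E=∅; S=∅; K=[addR :: addR :: fun]⟩
step 5: ⟨C=-3; E=∅; S=∅; K=[addL(0) :: addR :: fun]⟩
step 6: ⟨C=(let w = 5 in w); E=∅; S=∅; K=[addL(-3) :: fun]⟩
step 7: ⟨C=5; E=∅; S=∅; K=[let w :: addL(-3) :: fun]⟩
step 8: ⟨C=w; E={w↦0}; S={0↦5}; K=[addL(-3) :: fun]⟩
step 9: ⟨C=((λq. (let p = x in x)) ((λp. p) x)); E={x↦1}; S={0↦5, 1↦2}; K=∅⟩
step 10: ⟨C=(λq. (let p = x in x)); E={x↦1}; S={0↦5, 1↦2}; K=[arg]⟩
step 11: ⟨C=((λp. p) x); E={x↦1}; S={0↦5, 1↦2}; K=[fun]⟩
step 12: ⟨C=(λp. p); E={x↦1}; S={0↦5, 1↦2}; K=[arg :: fun]⟩
step 13: ⟨C=x; E={x↦1}; S={0↦5, 1↦2}; K=[fun :: fun]⟩
step 14: ⟨C=p; E={p↦2, x↦1}; S={0↦5, 1↦2, 2↦2}; K=[fun]⟩
step 15: ⟨C=(let p = x in x); E={q↦3, x↦1}; S={0↦5, 1↦2, 2↦2, 3↦2}; K=∅⟩
step 16: ⟨C=x; E={q↦3, x↦1}; S={0↦5, 1↦2, 2↦2, 3↦2}; K=[let p]⟩
step 17: ⟨C=x; E={p↦4, q↦3, x↦1}; S={0↦5, 1↦2, 2↦2, 3↦2, 4↦2}; K=∅⟩
→ final value 2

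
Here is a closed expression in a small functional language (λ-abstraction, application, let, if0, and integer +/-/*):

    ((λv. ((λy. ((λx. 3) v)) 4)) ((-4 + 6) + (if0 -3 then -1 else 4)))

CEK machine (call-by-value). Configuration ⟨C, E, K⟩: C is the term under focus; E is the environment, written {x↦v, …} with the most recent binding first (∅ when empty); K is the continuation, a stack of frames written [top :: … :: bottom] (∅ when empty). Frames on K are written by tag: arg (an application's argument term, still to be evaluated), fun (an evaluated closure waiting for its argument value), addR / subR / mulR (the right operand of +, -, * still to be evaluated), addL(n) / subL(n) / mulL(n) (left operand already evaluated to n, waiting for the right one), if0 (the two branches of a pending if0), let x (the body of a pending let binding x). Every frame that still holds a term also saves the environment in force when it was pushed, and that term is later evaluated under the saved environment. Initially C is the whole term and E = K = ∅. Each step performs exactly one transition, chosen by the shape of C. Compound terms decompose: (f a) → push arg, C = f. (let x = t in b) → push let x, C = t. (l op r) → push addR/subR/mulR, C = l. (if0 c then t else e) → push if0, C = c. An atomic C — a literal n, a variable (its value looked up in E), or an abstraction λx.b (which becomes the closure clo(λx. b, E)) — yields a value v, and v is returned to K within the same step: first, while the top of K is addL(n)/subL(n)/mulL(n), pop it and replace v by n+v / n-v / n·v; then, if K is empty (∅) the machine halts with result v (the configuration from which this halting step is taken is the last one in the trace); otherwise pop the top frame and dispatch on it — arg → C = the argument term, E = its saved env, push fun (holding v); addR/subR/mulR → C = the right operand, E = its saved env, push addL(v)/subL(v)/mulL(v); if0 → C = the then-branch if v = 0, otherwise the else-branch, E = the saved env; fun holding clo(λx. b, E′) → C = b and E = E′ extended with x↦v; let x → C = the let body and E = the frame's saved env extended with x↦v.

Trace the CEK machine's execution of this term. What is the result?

t=0: <C=((λv. ((λy. ((λx. 3) v)) 4)) ((-4 + 6) + (if0 -3 then -1 else 4))), E=∅, K=∅>
t=1: <C=(λv. ((λy. ((λx. 3) v)) 4)), E=∅, K=[arg]>
t=2: <C=((-4 + 6) + (if0 -3 then -1 else 4)), E=∅, K=[fun]>
t=3: <C=(-4 + 6), E=∅, K=[addR :: fun]>
t=4: <C=-4, E=∅, K=[addR :: addR :: fun]>
t=5: <C=6, E=∅, K=[addL(-4) :: addR :: fun]>
t=6: <C=(if0 -3 then -1 else 4), E=∅, K=[addL(2) :: fun]>
t=7: <C=-3, E=∅, K=[if0 :: addL(2) :: fun]>
t=8: <C=4, E=∅, K=[addL(2) :: fun]>
t=9: <C=((λy. ((λx. 3) v)) 4), E={v↦6}, K=∅>
t=10: <C=(λy. ((λx. 3) v)), E={v↦6}, K=[arg]>
t=11: <C=4, E={v↦6}, K=[fun]>
t=12: <C=((λx. 3) v), E={y↦4, v↦6}, K=∅>
t=13: <C=(λx. 3), E={y↦4, v↦6}, K=[arg]>
t=14: <C=v, E={y↦4, v↦6}, K=[fun]>
t=15: <C=3, E={x↦6, y↦4, v↦6}, K=∅>
→ final value 3

Answer: 3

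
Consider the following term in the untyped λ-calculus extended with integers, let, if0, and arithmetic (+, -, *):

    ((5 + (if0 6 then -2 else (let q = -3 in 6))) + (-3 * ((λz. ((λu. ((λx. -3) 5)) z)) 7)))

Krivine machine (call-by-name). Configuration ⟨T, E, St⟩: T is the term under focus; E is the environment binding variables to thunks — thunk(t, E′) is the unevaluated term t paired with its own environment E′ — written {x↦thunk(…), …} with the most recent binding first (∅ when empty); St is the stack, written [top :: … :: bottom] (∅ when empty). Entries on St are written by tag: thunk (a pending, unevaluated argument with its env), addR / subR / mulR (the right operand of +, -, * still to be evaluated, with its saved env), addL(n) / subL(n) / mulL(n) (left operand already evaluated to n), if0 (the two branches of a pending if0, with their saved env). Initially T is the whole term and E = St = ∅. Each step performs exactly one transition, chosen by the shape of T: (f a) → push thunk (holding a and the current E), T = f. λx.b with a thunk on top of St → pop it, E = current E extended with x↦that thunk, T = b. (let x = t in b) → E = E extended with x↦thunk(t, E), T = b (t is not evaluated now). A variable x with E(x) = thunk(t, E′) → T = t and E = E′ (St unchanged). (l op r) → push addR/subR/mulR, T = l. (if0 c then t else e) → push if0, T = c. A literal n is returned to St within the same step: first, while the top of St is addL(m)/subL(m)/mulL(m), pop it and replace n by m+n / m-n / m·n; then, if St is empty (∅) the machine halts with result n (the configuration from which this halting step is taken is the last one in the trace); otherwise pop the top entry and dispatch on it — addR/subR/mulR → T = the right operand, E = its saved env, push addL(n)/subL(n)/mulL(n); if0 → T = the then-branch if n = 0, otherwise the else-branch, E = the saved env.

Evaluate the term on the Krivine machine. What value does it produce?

step 0: <T=((5 + (if0 6 then -2 else (let q = -3 in 6))) + (-3 * ((λz. ((λu. ((λx. -3) 5)) z)) 7))), E=∅, St=∅>
step 1: <T=(5 + (if0 6 then -2 else (let q = -3 in 6))), E=∅, St=[addR]>
step 2: <T=5, E=∅, St=[addR :: addR]>
step 3: <T=(if0 6 then -2 else (let q = -3 in 6)), E=∅, St=[addL(5) :: addR]>
step 4: <T=6, E=∅, St=[if0 :: addL(5) :: addR]>
step 5: <T=(let q = -3 in 6), E=∅, St=[addL(5) :: addR]>
step 6: <T=6, E={q↦thunk(-3, ∅)}, St=[addL(5) :: addR]>
step 7: <T=(-3 * ((λz. ((λu. ((λx. -3) 5)) z)) 7)), E=∅, St=[addL(11)]>
step 8: <T=-3, E=∅, St=[mulR :: addL(11)]>
step 9: <T=((λz. ((λu. ((λx. -3) 5)) z)) 7), E=∅, St=[mulL(-3) :: addL(11)]>
step 10: <T=(λz. ((λu. ((λx. -3) 5)) z)), E=∅, St=[thunk :: mulL(-3) :: addL(11)]>
step 11: <T=((λu. ((λx. -3) 5)) z), E={z↦thunk(7, ∅)}, St=[mulL(-3) :: addL(11)]>
step 12: <T=(λu. ((λx. -3) 5)), E={z↦thunk(7, ∅)}, St=[thunk :: mulL(-3) :: addL(11)]>
step 13: <T=((λx. -3) 5), E={u↦thunk(z, {z↦thunk(7, ∅)}), z↦thunk(7, ∅)}, St=[mulL(-3) :: addL(11)]>
step 14: <T=(λx. -3), E={u↦thunk(z, {z↦thunk(7, ∅)}), z↦thunk(7, ∅)}, St=[thunk :: mulL(-3) :: addL(11)]>
step 15: <T=-3, E={x↦thunk(5, {u↦thunk(z, {z↦thunk(7, ∅)}), z↦thunk(7, ∅)}), u↦thunk(z, {z↦thunk(7, ∅)}), z↦thunk(7, ∅)}, St=[mulL(-3) :: addL(11)]>
→ final value 20

Answer: 20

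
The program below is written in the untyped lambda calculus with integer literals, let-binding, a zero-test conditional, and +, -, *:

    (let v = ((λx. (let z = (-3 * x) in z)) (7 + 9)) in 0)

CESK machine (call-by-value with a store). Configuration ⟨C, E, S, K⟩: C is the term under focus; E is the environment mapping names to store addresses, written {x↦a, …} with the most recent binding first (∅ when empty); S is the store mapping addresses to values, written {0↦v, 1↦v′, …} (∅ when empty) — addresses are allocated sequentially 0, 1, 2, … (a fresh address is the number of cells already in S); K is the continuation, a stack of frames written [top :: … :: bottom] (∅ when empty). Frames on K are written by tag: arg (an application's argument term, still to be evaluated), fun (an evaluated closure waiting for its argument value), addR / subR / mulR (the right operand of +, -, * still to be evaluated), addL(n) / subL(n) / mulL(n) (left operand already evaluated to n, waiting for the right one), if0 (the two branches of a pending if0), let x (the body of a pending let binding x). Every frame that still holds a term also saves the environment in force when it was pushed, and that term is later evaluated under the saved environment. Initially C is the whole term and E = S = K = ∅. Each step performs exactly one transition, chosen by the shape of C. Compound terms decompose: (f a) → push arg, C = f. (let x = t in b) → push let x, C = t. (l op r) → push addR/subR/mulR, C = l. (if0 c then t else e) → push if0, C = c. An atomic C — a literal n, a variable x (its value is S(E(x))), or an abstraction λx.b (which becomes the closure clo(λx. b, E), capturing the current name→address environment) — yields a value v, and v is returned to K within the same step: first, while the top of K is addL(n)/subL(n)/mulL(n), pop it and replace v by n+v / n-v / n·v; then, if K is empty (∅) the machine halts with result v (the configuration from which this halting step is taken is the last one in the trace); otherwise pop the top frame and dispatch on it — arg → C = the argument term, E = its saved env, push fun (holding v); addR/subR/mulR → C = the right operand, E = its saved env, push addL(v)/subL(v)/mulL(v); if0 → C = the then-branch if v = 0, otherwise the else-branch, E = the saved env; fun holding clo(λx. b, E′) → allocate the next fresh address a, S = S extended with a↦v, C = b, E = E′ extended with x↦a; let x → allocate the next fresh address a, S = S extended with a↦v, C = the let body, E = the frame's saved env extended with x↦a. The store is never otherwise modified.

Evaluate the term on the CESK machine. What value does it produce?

t=0: ⟨C=(let v = ((λx. (let z = (-3 * x) in z)) (7 + 9)) in 0); E=∅; S=∅; K=∅⟩
t=1: ⟨C=((λx. (let z = (-3 * x) in z)) (7 + 9)); E=∅; S=∅; K=[let v]⟩
t=2: ⟨C=(λx. (let z = (-3 * x) in z)); E=∅; S=∅; K=[arg :: let v]⟩
t=3: ⟨C=(7 + 9); E=∅; S=∅; K=[fun :: let v]⟩
t=4: ⟨C=7; E=∅; S=∅; K=[addR :: fun :: let v]⟩
t=5: ⟨C=9; E=∅; S=∅; K=[addL(7) :: fun :: let v]⟩
t=6: ⟨C=(let z = (-3 * x) in z); E={x↦0}; S={0↦16}; K=[let v]⟩
t=7: ⟨C=(-3 * x); E={x↦0}; S={0↦16}; K=[let z :: let v]⟩
t=8: ⟨C=-3; E={x↦0}; S={0↦16}; K=[mulR :: let z :: let v]⟩
t=9: ⟨C=x; E={x↦0}; S={0↦16}; K=[mulL(-3) :: let z :: let v]⟩
t=10: ⟨C=z; E={z↦1, x↦0}; S={0↦16, 1↦-48}; K=[let v]⟩
t=11: ⟨C=0; E={v↦2}; S={0↦16, 1↦-48, 2↦-48}; K=∅⟩
→ final value 0

Answer: 0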